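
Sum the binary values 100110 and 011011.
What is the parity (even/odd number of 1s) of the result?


100110 = 38
011011 = 27
Sum = 65 = 1000001
1s count = 2

even parity (2 ones in 1000001)


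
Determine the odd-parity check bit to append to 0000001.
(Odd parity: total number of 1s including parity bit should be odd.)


Number of 1s in data: 1
Parity bit: 0

0


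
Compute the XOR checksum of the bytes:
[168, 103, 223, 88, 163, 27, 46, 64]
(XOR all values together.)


XOR chain: 168 ^ 103 ^ 223 ^ 88 ^ 163 ^ 27 ^ 46 ^ 64 = 158

158


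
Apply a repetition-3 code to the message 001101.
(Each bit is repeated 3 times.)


Each bit -> 3 copies

000000111111000111


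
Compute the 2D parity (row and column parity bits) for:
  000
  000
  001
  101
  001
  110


Row parities: 001010
Column parities: 011

Row P: 001010, Col P: 011, Corner: 0


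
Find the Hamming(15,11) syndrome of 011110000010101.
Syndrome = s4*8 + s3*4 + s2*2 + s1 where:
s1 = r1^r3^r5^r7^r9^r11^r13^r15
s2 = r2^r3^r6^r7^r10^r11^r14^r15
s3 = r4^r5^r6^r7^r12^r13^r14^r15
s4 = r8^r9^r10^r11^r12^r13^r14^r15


s1=1, s2=0, s3=0, s4=1

Syndrome = 9 (error at position 9)


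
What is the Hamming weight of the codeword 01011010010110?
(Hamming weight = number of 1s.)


Counting 1s in 01011010010110

7


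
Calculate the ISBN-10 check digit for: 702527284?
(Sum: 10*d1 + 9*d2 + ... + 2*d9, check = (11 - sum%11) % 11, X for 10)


Weighted sum: 208
208 mod 11 = 10

Check digit: 1


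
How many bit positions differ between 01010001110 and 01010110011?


XOR: 00000111101
Count of 1s: 5

5


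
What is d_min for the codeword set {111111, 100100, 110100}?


Comparing all pairs, minimum distance: 1
Can detect 0 errors, correct 0 errors

1


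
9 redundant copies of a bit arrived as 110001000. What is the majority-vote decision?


Ones: 3 out of 9
Threshold: 5

0 (3/9 voted 1)


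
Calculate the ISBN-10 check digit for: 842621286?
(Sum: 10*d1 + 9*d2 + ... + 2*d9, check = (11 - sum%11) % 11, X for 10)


Weighted sum: 235
235 mod 11 = 4

Check digit: 7


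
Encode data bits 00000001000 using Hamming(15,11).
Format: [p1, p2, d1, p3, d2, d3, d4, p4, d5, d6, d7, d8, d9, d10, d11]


Parity bits: p1=0, p2=0, p3=1, p4=1

000100010001000


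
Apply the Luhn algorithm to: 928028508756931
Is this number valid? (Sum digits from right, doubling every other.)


Luhn sum = 72
72 mod 10 = 2

Invalid (Luhn sum mod 10 = 2)


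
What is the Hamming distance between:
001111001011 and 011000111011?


XOR: 010111110000
Count of 1s: 6

6


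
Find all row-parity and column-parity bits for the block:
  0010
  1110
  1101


Row parities: 111
Column parities: 0001

Row P: 111, Col P: 0001, Corner: 1


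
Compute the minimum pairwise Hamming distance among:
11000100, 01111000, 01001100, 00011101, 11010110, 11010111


Comparing all pairs, minimum distance: 1
Can detect 0 errors, correct 0 errors

1


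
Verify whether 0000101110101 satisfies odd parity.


Number of 1s: 6

No, parity error (6 ones)


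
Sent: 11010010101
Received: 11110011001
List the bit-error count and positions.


XOR: 00100001100

3 error(s) at position(s): 2, 7, 8


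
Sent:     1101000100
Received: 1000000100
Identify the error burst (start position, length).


XOR: 0101000000

Burst at position 1, length 3


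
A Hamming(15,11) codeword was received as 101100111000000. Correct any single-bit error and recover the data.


Syndrome = 0: no error detected

Data: 10011000000 (no errors)


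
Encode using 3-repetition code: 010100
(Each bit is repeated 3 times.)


Each bit -> 3 copies

000111000111000000


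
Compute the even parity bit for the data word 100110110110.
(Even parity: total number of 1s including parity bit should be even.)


Number of 1s in data: 7
Parity bit: 1

1


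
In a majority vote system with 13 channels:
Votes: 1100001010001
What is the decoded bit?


Ones: 5 out of 13
Threshold: 7

0 (5/13 voted 1)


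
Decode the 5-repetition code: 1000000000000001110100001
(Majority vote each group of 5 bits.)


Groups: 10000, 00000, 00000, 11101, 00001
Majority votes: 00010

00010


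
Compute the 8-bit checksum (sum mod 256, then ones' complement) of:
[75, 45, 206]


Sum = 326 mod 256 = 70
Complement = 185

185


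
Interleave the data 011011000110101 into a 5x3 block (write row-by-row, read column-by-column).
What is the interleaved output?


Matrix:
  011
  011
  000
  110
  101
Read columns: 000111101011001

000111101011001


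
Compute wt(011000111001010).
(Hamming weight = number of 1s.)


Counting 1s in 011000111001010

7


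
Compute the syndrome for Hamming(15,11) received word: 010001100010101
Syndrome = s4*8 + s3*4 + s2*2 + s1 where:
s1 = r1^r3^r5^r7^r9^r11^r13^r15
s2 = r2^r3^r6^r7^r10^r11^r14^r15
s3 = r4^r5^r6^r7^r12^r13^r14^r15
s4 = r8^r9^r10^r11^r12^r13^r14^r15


s1=0, s2=1, s3=0, s4=1

Syndrome = 10 (error at position 10)


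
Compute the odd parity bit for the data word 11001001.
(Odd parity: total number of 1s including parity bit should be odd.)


Number of 1s in data: 4
Parity bit: 1

1


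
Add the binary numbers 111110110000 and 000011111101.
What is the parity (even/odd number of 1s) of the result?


111110110000 = 4016
000011111101 = 253
Sum = 4269 = 1000010101101
1s count = 6

even parity (6 ones in 1000010101101)


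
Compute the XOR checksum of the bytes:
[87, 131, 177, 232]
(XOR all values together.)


XOR chain: 87 ^ 131 ^ 177 ^ 232 = 141

141


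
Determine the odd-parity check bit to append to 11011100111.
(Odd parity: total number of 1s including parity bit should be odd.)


Number of 1s in data: 8
Parity bit: 1

1


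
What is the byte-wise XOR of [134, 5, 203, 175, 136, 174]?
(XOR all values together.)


XOR chain: 134 ^ 5 ^ 203 ^ 175 ^ 136 ^ 174 = 193

193


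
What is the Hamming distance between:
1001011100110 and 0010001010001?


XOR: 1011010110111
Count of 1s: 9

9


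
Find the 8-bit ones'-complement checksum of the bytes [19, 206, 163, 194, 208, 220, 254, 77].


Sum = 1341 mod 256 = 61
Complement = 194

194


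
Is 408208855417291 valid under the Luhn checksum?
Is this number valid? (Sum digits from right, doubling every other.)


Luhn sum = 63
63 mod 10 = 3

Invalid (Luhn sum mod 10 = 3)


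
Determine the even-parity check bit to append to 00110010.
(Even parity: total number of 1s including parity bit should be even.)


Number of 1s in data: 3
Parity bit: 1

1


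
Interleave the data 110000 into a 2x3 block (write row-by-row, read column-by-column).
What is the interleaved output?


Matrix:
  110
  000
Read columns: 101000

101000


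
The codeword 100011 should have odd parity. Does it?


Number of 1s: 3

Yes, parity is correct (3 ones)


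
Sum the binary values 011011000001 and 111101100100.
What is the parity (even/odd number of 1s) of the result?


011011000001 = 1729
111101100100 = 3940
Sum = 5669 = 1011000100101
1s count = 6

even parity (6 ones in 1011000100101)


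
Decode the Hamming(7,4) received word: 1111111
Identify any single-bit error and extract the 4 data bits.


Syndrome = 0: no error detected

Data: 1111 (no errors)


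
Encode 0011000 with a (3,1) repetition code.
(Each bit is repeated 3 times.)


Each bit -> 3 copies

000000111111000000000


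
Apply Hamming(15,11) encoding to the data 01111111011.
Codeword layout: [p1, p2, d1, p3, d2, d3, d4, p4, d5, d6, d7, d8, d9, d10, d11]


Parity bits: p1=1, p2=0, p3=0, p4=0

100011101111011


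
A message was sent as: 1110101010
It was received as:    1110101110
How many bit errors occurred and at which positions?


XOR: 0000000100

1 error(s) at position(s): 7


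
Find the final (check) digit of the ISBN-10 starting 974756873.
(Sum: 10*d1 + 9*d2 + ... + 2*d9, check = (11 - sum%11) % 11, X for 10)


Weighted sum: 353
353 mod 11 = 1

Check digit: X


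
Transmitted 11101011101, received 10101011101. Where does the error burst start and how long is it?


XOR: 01000000000

Burst at position 1, length 1


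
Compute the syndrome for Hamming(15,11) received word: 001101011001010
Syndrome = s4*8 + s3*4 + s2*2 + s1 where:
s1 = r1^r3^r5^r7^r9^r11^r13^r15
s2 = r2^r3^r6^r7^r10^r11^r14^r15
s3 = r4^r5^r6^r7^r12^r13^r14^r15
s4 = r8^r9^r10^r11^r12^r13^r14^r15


s1=0, s2=1, s3=0, s4=0

Syndrome = 2 (error at position 2)


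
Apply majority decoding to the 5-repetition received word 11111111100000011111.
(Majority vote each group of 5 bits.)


Groups: 11111, 11110, 00000, 11111
Majority votes: 1101

1101


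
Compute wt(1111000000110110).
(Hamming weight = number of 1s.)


Counting 1s in 1111000000110110

8


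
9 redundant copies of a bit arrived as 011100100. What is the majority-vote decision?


Ones: 4 out of 9
Threshold: 5

0 (4/9 voted 1)


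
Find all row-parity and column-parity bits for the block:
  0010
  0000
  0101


Row parities: 100
Column parities: 0111

Row P: 100, Col P: 0111, Corner: 1


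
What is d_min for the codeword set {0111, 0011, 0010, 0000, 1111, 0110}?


Comparing all pairs, minimum distance: 1
Can detect 0 errors, correct 0 errors

1


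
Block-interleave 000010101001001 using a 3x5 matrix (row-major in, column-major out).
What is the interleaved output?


Matrix:
  00001
  01010
  01001
Read columns: 000011000010101

000011000010101


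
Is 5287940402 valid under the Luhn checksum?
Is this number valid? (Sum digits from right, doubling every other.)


Luhn sum = 36
36 mod 10 = 6

Invalid (Luhn sum mod 10 = 6)


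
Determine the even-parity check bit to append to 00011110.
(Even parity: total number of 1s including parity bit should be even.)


Number of 1s in data: 4
Parity bit: 0

0


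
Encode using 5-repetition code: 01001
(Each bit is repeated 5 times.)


Each bit -> 5 copies

0000011111000000000011111


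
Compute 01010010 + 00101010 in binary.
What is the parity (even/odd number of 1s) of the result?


01010010 = 82
00101010 = 42
Sum = 124 = 1111100
1s count = 5

odd parity (5 ones in 1111100)


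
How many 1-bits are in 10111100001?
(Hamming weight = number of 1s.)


Counting 1s in 10111100001

6


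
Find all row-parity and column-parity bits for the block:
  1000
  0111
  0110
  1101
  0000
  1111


Row parities: 110100
Column parities: 1011

Row P: 110100, Col P: 1011, Corner: 1


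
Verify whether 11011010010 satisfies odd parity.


Number of 1s: 6

No, parity error (6 ones)


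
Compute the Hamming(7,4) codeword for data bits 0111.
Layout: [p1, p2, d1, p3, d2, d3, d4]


Parity bits: p1=0, p2=0, p3=1

0001111


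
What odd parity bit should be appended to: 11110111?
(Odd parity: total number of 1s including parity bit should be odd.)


Number of 1s in data: 7
Parity bit: 0

0


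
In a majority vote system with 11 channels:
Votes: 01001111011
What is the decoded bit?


Ones: 7 out of 11
Threshold: 6

1 (7/11 voted 1)


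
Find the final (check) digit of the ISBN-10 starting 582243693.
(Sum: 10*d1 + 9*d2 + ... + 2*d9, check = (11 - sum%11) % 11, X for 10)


Weighted sum: 248
248 mod 11 = 6

Check digit: 5


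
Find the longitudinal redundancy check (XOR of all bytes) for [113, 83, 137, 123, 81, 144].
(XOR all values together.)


XOR chain: 113 ^ 83 ^ 137 ^ 123 ^ 81 ^ 144 = 17

17


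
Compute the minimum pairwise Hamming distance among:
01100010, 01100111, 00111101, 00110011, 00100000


Comparing all pairs, minimum distance: 2
Can detect 1 errors, correct 0 errors

2


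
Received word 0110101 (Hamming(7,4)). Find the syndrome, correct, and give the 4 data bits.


Syndrome = 3: error at position 3

Data: 0101 (corrected bit 3)


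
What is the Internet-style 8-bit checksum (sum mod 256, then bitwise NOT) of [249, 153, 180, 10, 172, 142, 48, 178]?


Sum = 1132 mod 256 = 108
Complement = 147

147


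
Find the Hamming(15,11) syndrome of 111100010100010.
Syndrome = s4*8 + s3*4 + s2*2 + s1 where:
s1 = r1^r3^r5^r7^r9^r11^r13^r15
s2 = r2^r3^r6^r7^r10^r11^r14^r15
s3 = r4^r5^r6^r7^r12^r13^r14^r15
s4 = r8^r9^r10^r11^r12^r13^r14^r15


s1=0, s2=0, s3=0, s4=1

Syndrome = 8 (error at position 8)


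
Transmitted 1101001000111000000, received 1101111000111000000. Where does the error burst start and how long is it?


XOR: 0000110000000000000

Burst at position 4, length 2


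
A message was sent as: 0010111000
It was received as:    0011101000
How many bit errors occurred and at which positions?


XOR: 0001010000

2 error(s) at position(s): 3, 5


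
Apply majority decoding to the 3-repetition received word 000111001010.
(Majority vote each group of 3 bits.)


Groups: 000, 111, 001, 010
Majority votes: 0100

0100


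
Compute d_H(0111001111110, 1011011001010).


XOR: 1100010110100
Count of 1s: 6

6


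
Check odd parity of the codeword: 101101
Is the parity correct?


Number of 1s: 4

No, parity error (4 ones)


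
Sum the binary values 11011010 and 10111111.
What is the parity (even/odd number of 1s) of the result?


11011010 = 218
10111111 = 191
Sum = 409 = 110011001
1s count = 5

odd parity (5 ones in 110011001)


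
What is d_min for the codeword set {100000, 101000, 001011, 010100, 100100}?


Comparing all pairs, minimum distance: 1
Can detect 0 errors, correct 0 errors

1


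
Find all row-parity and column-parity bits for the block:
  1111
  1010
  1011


Row parities: 001
Column parities: 1110

Row P: 001, Col P: 1110, Corner: 1


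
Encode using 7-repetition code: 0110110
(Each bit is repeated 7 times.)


Each bit -> 7 copies

0000000111111111111110000000111111111111110000000


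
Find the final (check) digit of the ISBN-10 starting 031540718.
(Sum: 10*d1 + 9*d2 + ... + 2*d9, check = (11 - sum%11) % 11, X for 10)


Weighted sum: 141
141 mod 11 = 9

Check digit: 2


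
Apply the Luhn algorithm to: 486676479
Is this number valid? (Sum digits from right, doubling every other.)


Luhn sum = 48
48 mod 10 = 8

Invalid (Luhn sum mod 10 = 8)


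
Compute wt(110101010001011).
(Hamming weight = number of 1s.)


Counting 1s in 110101010001011

8


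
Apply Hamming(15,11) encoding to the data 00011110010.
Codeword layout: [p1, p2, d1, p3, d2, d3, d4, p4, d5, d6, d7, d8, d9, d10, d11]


Parity bits: p1=1, p2=0, p3=0, p4=0

100000101110010


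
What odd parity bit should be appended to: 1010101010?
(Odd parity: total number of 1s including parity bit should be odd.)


Number of 1s in data: 5
Parity bit: 0

0


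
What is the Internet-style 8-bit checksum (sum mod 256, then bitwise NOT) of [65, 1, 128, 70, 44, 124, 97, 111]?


Sum = 640 mod 256 = 128
Complement = 127

127


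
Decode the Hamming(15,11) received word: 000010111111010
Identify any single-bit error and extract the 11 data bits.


Syndrome = 0: no error detected

Data: 01011111010 (no errors)


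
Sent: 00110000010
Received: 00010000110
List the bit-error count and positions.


XOR: 00100000100

2 error(s) at position(s): 2, 8


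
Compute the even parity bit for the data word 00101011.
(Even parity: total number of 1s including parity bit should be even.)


Number of 1s in data: 4
Parity bit: 0

0


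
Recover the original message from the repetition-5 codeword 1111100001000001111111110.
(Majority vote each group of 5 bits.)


Groups: 11111, 00001, 00000, 11111, 11110
Majority votes: 10011

10011


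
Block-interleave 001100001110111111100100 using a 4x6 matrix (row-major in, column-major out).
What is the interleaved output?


Matrix:
  001100
  001110
  111111
  100100
Read columns: 001100101110111101100010

001100101110111101100010


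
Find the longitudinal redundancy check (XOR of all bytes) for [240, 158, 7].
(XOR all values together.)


XOR chain: 240 ^ 158 ^ 7 = 105

105


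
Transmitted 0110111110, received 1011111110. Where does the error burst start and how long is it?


XOR: 1101000000

Burst at position 0, length 4


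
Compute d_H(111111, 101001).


XOR: 010110
Count of 1s: 3

3


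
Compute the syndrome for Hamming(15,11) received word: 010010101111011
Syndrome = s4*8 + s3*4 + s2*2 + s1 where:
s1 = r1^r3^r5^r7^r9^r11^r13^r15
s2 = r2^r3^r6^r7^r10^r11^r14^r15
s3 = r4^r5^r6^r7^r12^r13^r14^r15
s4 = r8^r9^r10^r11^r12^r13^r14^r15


s1=1, s2=0, s3=1, s4=0

Syndrome = 5 (error at position 5)


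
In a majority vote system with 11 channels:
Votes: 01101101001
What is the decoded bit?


Ones: 6 out of 11
Threshold: 6

1 (6/11 voted 1)


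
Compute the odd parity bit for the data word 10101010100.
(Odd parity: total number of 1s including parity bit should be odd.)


Number of 1s in data: 5
Parity bit: 0

0


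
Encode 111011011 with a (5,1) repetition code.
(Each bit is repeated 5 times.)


Each bit -> 5 copies

111111111111111000001111111111000001111111111


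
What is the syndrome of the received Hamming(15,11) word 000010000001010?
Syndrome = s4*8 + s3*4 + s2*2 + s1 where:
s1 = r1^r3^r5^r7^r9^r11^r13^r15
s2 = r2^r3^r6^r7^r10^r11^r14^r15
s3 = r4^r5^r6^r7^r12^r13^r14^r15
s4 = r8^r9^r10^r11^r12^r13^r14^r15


s1=1, s2=1, s3=1, s4=0

Syndrome = 7 (error at position 7)


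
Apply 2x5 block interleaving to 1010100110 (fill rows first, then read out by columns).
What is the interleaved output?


Matrix:
  10101
  00110
Read columns: 1000110110

1000110110


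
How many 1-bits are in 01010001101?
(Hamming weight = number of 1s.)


Counting 1s in 01010001101

5


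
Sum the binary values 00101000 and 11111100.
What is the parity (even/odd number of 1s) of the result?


00101000 = 40
11111100 = 252
Sum = 292 = 100100100
1s count = 3

odd parity (3 ones in 100100100)


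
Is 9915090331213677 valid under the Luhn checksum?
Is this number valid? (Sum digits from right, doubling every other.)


Luhn sum = 73
73 mod 10 = 3

Invalid (Luhn sum mod 10 = 3)


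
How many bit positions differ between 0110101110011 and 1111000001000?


XOR: 1001101111011
Count of 1s: 9

9


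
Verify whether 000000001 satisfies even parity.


Number of 1s: 1

No, parity error (1 ones)


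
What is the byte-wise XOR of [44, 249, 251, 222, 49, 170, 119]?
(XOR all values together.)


XOR chain: 44 ^ 249 ^ 251 ^ 222 ^ 49 ^ 170 ^ 119 = 28

28


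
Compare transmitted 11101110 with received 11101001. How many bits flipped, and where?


XOR: 00000111

3 error(s) at position(s): 5, 6, 7


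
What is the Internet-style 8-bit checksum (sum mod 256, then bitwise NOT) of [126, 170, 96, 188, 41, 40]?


Sum = 661 mod 256 = 149
Complement = 106

106


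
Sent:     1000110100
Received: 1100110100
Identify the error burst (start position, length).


XOR: 0100000000

Burst at position 1, length 1


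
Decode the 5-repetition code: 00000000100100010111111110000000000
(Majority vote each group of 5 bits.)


Groups: 00000, 00010, 01000, 10111, 11111, 00000, 00000
Majority votes: 0001100

0001100


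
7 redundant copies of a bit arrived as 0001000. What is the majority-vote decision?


Ones: 1 out of 7
Threshold: 4

0 (1/7 voted 1)


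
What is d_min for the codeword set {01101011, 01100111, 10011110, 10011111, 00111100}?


Comparing all pairs, minimum distance: 1
Can detect 0 errors, correct 0 errors

1


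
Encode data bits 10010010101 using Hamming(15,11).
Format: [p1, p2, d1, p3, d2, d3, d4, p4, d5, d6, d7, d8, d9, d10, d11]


Parity bits: p1=1, p2=0, p3=1, p4=1

101100110010101


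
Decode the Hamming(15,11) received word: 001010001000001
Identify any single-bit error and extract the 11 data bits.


Syndrome = 0: no error detected

Data: 11001000001 (no errors)


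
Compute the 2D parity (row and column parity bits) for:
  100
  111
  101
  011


Row parities: 1100
Column parities: 101

Row P: 1100, Col P: 101, Corner: 0


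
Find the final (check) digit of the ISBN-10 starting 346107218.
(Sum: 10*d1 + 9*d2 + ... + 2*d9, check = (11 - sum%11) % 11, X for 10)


Weighted sum: 183
183 mod 11 = 7

Check digit: 4


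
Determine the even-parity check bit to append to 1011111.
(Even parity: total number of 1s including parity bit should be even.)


Number of 1s in data: 6
Parity bit: 0

0


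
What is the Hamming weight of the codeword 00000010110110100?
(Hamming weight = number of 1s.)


Counting 1s in 00000010110110100

6


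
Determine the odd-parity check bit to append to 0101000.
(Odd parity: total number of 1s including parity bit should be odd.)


Number of 1s in data: 2
Parity bit: 1

1


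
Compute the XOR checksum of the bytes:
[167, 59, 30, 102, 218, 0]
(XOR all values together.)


XOR chain: 167 ^ 59 ^ 30 ^ 102 ^ 218 ^ 0 = 62

62


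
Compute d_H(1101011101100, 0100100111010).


XOR: 1001111010110
Count of 1s: 8

8


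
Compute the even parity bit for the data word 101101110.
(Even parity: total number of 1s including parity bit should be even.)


Number of 1s in data: 6
Parity bit: 0

0


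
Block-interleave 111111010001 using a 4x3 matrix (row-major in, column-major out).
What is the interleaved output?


Matrix:
  111
  111
  010
  001
Read columns: 110011101101

110011101101


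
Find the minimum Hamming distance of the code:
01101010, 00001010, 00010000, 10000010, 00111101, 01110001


Comparing all pairs, minimum distance: 2
Can detect 1 errors, correct 0 errors

2


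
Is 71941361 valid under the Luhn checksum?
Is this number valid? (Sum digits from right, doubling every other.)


Luhn sum = 28
28 mod 10 = 8

Invalid (Luhn sum mod 10 = 8)


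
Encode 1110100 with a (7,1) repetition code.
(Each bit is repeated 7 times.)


Each bit -> 7 copies

1111111111111111111110000000111111100000000000000


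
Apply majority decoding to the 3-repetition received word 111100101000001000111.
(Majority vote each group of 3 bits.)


Groups: 111, 100, 101, 000, 001, 000, 111
Majority votes: 1010001

1010001


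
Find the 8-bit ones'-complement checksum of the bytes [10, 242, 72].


Sum = 324 mod 256 = 68
Complement = 187

187


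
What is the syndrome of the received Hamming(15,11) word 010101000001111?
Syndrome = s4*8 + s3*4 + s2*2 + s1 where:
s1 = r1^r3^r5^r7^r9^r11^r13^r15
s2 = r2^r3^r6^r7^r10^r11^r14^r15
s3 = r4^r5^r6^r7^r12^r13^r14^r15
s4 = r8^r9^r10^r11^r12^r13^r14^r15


s1=0, s2=0, s3=0, s4=0

Syndrome = 0 (no error)


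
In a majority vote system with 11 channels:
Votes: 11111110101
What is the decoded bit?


Ones: 9 out of 11
Threshold: 6

1 (9/11 voted 1)


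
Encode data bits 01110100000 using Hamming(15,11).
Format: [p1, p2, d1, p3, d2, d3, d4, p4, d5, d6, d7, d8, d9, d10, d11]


Parity bits: p1=0, p2=1, p3=1, p4=1

010111110100000


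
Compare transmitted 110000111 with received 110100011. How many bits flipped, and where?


XOR: 000100100

2 error(s) at position(s): 3, 6


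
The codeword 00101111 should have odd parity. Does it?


Number of 1s: 5

Yes, parity is correct (5 ones)


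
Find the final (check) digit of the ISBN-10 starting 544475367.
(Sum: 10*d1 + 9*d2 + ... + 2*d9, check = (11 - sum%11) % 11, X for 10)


Weighted sum: 257
257 mod 11 = 4

Check digit: 7


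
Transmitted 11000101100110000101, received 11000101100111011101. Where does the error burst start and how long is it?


XOR: 00000000000001011000

Burst at position 13, length 4


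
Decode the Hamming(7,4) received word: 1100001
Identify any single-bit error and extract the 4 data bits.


Syndrome = 4: error at position 4

Data: 0001 (corrected bit 4)


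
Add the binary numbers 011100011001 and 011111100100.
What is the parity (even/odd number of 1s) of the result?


011100011001 = 1817
011111100100 = 2020
Sum = 3837 = 111011111101
1s count = 10

even parity (10 ones in 111011111101)


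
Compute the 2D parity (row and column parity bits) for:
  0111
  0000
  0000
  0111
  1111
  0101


Row parities: 100100
Column parities: 1010

Row P: 100100, Col P: 1010, Corner: 0


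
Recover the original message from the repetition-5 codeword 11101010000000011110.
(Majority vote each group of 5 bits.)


Groups: 11101, 01000, 00000, 11110
Majority votes: 1001

1001


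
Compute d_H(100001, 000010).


XOR: 100011
Count of 1s: 3

3


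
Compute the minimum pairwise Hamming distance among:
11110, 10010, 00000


Comparing all pairs, minimum distance: 2
Can detect 1 errors, correct 0 errors

2


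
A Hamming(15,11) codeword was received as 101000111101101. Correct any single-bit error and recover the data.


Syndrome = 0: no error detected

Data: 10011101101 (no errors)


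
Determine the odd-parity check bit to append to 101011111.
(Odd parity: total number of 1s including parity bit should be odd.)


Number of 1s in data: 7
Parity bit: 0

0


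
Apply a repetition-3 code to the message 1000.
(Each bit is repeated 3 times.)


Each bit -> 3 copies

111000000000


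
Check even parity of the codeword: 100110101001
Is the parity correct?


Number of 1s: 6

Yes, parity is correct (6 ones)


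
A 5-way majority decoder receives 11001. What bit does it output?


Ones: 3 out of 5
Threshold: 3

1 (3/5 voted 1)


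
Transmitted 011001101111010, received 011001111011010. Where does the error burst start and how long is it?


XOR: 000000010100000

Burst at position 7, length 3


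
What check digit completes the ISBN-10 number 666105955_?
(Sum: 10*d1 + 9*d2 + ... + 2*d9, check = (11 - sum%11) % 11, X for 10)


Weighted sum: 255
255 mod 11 = 2

Check digit: 9


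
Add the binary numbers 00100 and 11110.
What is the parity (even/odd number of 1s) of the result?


00100 = 4
11110 = 30
Sum = 34 = 100010
1s count = 2

even parity (2 ones in 100010)


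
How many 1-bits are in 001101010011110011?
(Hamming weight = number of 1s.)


Counting 1s in 001101010011110011

10


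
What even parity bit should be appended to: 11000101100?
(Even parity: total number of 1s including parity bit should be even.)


Number of 1s in data: 5
Parity bit: 1

1


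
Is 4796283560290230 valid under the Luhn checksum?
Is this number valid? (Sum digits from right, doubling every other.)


Luhn sum = 77
77 mod 10 = 7

Invalid (Luhn sum mod 10 = 7)


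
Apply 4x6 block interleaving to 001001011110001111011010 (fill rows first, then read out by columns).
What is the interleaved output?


Matrix:
  001001
  011110
  001111
  011010
Read columns: 000001011111011001111010

000001011111011001111010


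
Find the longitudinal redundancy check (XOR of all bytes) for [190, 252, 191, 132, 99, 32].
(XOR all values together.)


XOR chain: 190 ^ 252 ^ 191 ^ 132 ^ 99 ^ 32 = 58

58


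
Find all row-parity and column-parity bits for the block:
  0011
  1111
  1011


Row parities: 001
Column parities: 0111

Row P: 001, Col P: 0111, Corner: 1


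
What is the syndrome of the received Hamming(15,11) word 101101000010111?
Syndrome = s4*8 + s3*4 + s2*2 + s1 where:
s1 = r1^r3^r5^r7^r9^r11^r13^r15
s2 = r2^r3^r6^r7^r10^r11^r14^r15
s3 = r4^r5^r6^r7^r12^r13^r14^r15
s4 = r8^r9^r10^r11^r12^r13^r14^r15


s1=1, s2=1, s3=1, s4=0

Syndrome = 7 (error at position 7)


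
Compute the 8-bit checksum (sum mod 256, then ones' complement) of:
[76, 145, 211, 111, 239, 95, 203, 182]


Sum = 1262 mod 256 = 238
Complement = 17

17


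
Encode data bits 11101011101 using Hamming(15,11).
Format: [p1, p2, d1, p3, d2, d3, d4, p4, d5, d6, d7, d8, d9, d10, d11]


Parity bits: p1=0, p2=0, p3=1, p4=1

001111011011101


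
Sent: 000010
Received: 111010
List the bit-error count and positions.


XOR: 111000

3 error(s) at position(s): 0, 1, 2


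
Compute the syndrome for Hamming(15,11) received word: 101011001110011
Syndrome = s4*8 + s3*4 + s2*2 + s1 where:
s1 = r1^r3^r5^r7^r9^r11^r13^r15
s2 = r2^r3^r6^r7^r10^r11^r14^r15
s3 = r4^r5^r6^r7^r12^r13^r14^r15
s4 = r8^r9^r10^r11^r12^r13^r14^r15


s1=0, s2=0, s3=0, s4=1

Syndrome = 8 (error at position 8)


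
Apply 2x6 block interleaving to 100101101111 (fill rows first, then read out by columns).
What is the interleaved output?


Matrix:
  100101
  101111
Read columns: 110001110111

110001110111


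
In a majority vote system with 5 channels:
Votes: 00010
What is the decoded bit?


Ones: 1 out of 5
Threshold: 3

0 (1/5 voted 1)


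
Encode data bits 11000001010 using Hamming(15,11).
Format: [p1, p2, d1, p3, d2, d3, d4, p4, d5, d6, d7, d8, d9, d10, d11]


Parity bits: p1=0, p2=0, p3=1, p4=0

001110000001010


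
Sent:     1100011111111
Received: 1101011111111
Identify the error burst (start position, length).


XOR: 0001000000000

Burst at position 3, length 1


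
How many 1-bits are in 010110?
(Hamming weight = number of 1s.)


Counting 1s in 010110

3


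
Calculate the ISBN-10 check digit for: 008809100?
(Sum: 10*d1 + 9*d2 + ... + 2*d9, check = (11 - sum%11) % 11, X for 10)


Weighted sum: 169
169 mod 11 = 4

Check digit: 7


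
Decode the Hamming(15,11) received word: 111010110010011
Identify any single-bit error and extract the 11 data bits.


Syndrome = 0: no error detected

Data: 11010010011 (no errors)


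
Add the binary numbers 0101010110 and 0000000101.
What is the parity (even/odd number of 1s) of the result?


0101010110 = 342
0000000101 = 5
Sum = 347 = 101011011
1s count = 6

even parity (6 ones in 101011011)


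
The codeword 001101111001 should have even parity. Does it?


Number of 1s: 7

No, parity error (7 ones)


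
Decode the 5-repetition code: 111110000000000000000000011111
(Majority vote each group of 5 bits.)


Groups: 11111, 00000, 00000, 00000, 00000, 11111
Majority votes: 100001

100001


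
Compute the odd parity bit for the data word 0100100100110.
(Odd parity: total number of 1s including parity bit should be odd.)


Number of 1s in data: 5
Parity bit: 0

0


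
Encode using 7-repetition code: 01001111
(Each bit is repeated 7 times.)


Each bit -> 7 copies

00000001111111000000000000001111111111111111111111111111


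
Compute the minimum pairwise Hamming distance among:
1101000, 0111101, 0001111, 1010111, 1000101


Comparing all pairs, minimum distance: 2
Can detect 1 errors, correct 0 errors

2


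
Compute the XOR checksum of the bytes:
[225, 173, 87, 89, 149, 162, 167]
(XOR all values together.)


XOR chain: 225 ^ 173 ^ 87 ^ 89 ^ 149 ^ 162 ^ 167 = 210

210


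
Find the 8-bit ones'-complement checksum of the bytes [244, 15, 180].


Sum = 439 mod 256 = 183
Complement = 72

72


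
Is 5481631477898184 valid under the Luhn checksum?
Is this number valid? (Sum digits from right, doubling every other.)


Luhn sum = 72
72 mod 10 = 2

Invalid (Luhn sum mod 10 = 2)


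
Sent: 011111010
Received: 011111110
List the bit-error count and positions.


XOR: 000000100

1 error(s) at position(s): 6


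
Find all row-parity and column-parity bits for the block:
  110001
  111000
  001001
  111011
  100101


Row parities: 11011
Column parities: 011110

Row P: 11011, Col P: 011110, Corner: 0


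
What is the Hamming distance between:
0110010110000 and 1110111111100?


XOR: 1000101001100
Count of 1s: 5

5


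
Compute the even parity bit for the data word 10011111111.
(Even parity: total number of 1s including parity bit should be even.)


Number of 1s in data: 9
Parity bit: 1

1


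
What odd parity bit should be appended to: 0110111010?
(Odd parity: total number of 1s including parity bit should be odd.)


Number of 1s in data: 6
Parity bit: 1

1


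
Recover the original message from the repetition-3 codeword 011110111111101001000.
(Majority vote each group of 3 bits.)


Groups: 011, 110, 111, 111, 101, 001, 000
Majority votes: 1111100

1111100


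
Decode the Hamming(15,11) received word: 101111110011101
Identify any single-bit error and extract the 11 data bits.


Syndrome = 15: error at position 15

Data: 11110011100 (corrected bit 15)


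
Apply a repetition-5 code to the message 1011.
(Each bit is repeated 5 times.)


Each bit -> 5 copies

11111000001111111111


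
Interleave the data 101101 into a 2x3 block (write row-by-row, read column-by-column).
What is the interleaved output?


Matrix:
  101
  101
Read columns: 110011

110011


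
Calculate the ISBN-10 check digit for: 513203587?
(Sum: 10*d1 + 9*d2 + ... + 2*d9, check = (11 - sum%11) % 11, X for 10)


Weighted sum: 170
170 mod 11 = 5

Check digit: 6


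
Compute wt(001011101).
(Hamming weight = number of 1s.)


Counting 1s in 001011101

5


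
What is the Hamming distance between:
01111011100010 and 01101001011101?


XOR: 00010010111111
Count of 1s: 8

8


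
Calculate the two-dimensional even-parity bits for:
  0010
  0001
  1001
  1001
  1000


Row parities: 11001
Column parities: 1011

Row P: 11001, Col P: 1011, Corner: 1


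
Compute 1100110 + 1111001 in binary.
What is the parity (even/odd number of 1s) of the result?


1100110 = 102
1111001 = 121
Sum = 223 = 11011111
1s count = 7

odd parity (7 ones in 11011111)


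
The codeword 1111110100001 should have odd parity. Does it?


Number of 1s: 8

No, parity error (8 ones)


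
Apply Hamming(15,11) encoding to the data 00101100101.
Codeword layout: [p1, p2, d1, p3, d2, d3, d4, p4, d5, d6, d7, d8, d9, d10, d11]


Parity bits: p1=1, p2=1, p3=1, p4=0

110101001100101


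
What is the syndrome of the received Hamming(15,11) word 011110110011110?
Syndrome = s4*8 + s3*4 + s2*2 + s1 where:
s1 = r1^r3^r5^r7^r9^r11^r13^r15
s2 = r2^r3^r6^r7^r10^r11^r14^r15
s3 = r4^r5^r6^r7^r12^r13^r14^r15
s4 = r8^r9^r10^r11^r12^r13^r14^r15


s1=1, s2=1, s3=0, s4=1

Syndrome = 11 (error at position 11)


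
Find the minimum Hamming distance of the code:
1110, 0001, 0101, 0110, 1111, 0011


Comparing all pairs, minimum distance: 1
Can detect 0 errors, correct 0 errors

1


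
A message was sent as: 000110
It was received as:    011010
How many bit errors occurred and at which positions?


XOR: 011100

3 error(s) at position(s): 1, 2, 3


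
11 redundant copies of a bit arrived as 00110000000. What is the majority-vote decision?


Ones: 2 out of 11
Threshold: 6

0 (2/11 voted 1)


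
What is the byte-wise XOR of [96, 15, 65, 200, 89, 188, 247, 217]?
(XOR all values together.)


XOR chain: 96 ^ 15 ^ 65 ^ 200 ^ 89 ^ 188 ^ 247 ^ 217 = 45

45


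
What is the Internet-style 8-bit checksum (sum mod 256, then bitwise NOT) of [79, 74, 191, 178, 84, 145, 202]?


Sum = 953 mod 256 = 185
Complement = 70

70


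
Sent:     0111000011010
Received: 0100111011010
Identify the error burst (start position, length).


XOR: 0011111000000

Burst at position 2, length 5


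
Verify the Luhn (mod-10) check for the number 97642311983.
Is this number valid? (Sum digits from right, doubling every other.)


Luhn sum = 58
58 mod 10 = 8

Invalid (Luhn sum mod 10 = 8)


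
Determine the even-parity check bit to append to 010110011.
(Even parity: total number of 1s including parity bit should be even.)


Number of 1s in data: 5
Parity bit: 1

1


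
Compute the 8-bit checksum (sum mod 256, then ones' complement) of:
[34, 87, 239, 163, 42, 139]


Sum = 704 mod 256 = 192
Complement = 63

63


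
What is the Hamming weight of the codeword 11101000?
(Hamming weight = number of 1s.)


Counting 1s in 11101000

4


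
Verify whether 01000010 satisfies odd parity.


Number of 1s: 2

No, parity error (2 ones)


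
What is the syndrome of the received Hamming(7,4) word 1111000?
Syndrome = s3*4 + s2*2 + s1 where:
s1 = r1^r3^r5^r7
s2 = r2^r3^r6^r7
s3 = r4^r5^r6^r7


s1=0, s2=0, s3=1

Syndrome = 4 (error at position 4)


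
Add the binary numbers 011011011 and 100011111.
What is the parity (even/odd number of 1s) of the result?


011011011 = 219
100011111 = 287
Sum = 506 = 111111010
1s count = 7

odd parity (7 ones in 111111010)


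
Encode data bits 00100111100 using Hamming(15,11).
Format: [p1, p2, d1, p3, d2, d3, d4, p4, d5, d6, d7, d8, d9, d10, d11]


Parity bits: p1=0, p2=1, p3=1, p4=0

010101000111100


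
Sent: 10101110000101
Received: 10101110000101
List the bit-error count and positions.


XOR: 00000000000000

0 errors (received matches sent)


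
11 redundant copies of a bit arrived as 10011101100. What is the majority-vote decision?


Ones: 6 out of 11
Threshold: 6

1 (6/11 voted 1)


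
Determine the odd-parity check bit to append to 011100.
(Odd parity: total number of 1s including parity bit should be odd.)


Number of 1s in data: 3
Parity bit: 0

0


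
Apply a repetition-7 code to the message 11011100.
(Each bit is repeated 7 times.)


Each bit -> 7 copies

11111111111111000000011111111111111111111100000000000000


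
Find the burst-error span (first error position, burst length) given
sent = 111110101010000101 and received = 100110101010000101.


XOR: 011000000000000000

Burst at position 1, length 2


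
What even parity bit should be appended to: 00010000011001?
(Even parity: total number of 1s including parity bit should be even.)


Number of 1s in data: 4
Parity bit: 0

0


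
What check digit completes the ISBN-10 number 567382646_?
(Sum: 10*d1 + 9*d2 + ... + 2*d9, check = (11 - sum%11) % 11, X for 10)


Weighted sum: 287
287 mod 11 = 1

Check digit: X


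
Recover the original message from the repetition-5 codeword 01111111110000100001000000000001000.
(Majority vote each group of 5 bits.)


Groups: 01111, 11111, 00001, 00001, 00000, 00000, 01000
Majority votes: 1100000

1100000


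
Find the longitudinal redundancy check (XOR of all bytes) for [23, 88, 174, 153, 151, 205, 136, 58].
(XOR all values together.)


XOR chain: 23 ^ 88 ^ 174 ^ 153 ^ 151 ^ 205 ^ 136 ^ 58 = 144

144


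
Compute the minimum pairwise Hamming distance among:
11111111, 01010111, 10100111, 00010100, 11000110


Comparing all pairs, minimum distance: 3
Can detect 2 errors, correct 1 errors

3


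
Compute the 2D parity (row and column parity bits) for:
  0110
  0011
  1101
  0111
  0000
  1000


Row parities: 001101
Column parities: 0111

Row P: 001101, Col P: 0111, Corner: 1


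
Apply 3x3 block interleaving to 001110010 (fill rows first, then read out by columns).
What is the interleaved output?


Matrix:
  001
  110
  010
Read columns: 010011100

010011100


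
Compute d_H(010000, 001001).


XOR: 011001
Count of 1s: 3

3


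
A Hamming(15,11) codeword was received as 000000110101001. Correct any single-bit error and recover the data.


Syndrome = 6: error at position 6

Data: 00110101001 (corrected bit 6)


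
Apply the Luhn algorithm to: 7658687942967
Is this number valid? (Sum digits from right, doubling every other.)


Luhn sum = 78
78 mod 10 = 8

Invalid (Luhn sum mod 10 = 8)


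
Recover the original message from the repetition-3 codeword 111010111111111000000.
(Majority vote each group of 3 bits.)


Groups: 111, 010, 111, 111, 111, 000, 000
Majority votes: 1011100

1011100


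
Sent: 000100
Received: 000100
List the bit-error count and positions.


XOR: 000000

0 errors (received matches sent)


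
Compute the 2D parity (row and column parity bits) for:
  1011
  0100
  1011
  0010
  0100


Row parities: 11111
Column parities: 0010

Row P: 11111, Col P: 0010, Corner: 1


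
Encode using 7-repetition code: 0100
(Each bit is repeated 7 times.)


Each bit -> 7 copies

0000000111111100000000000000
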